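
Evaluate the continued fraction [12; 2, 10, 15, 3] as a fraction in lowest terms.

12127/972

Using pₖ = aₖpₖ₋₁ + pₖ₋₂ and qₖ = aₖqₖ₋₁ + qₖ₋₂:
  k=0: a=12, p=12, q=1
  k=1: a=2, p=25, q=2
  k=2: a=10, p=262, q=21
  k=3: a=15, p=3955, q=317
  k=4: a=3, p=12127, q=972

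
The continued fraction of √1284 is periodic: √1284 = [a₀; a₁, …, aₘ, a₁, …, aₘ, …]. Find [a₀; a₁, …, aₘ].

[35; 1, 4, 1, 70]

a₀ = ⌊√1284⌋ = 35.
With m₀=0, d₀=1 and mₖ₊₁ = dₖaₖ − mₖ, dₖ₊₁ = (n − mₖ₊₁²)/dₖ, aₖ₊₁ = ⌊(a₀+mₖ₊₁)/dₖ₊₁⌋:
  k=1: m=35, d=59, a=1
  k=2: m=24, d=12, a=4
  k=3: m=24, d=59, a=1
  k=4: m=35, d=1, a=70
d=1 and a=2a₀=70 at k=4, so the next step gives (m, d) = (35, 59) again — its k=1 value — and the period has length 4.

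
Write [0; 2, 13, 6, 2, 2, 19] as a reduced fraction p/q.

8170/16961

Fold from the inside: start with 19/1.
  2 + 1/19 = 39/19
  2 + 19/39 = 97/39
  6 + 39/97 = 621/97
  13 + 97/621 = 8170/621
  2 + 621/8170 = 16961/8170
  0 + 8170/16961 = 8170/16961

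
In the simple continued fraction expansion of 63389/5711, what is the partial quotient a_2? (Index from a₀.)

18

63389 = 11·5711 + 568   →  a_0 = 11
5711 = 10·568 + 31   →  a_1 = 10
568 = 18·31 + 10   →  a_2 = 18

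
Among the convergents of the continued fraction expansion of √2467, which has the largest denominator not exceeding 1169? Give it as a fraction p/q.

√2467 = [49; 1, 2, 49, 2, 1, 98, …] (period length 6).
Convergents:
  p_0/q_0 = 49/1
  p_1/q_1 = 50/1
  p_2/q_2 = 149/3
  p_3/q_3 = 7351/148
  p_4/q_4 = 14851/299
  p_5/q_5 = 22202/447
  p_6/q_6 = 2190647/44105
q_5 = 447 ≤ 1169 < 44105 = q_6, so the answer is 22202/447.

22202/447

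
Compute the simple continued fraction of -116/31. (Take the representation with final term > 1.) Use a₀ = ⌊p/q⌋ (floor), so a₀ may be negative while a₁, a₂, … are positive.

[-4; 3, 1, 7]

-116 = -4×31 + 8
31 = 3×8 + 7
8 = 1×7 + 1
7 = 7×1 + 0  (stop)
So -116/31 = [-4; 3, 1, 7].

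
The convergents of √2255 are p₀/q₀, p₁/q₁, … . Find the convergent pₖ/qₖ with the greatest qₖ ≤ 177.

√2255 = [47; 2, 18, 2, 94, …] (period length 4).
Convergents:
  p_0/q_0 = 47/1
  p_1/q_1 = 95/2
  p_2/q_2 = 1757/37
  p_3/q_3 = 3609/76
  p_4/q_4 = 341003/7181
q_3 = 76 ≤ 177 < 7181 = q_4, so the answer is 3609/76.

3609/76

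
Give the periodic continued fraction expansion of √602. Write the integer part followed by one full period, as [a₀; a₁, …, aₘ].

a₀ = ⌊√602⌋ = 24.
With m₀=0, d₀=1 and mₖ₊₁ = dₖaₖ − mₖ, dₖ₊₁ = (n − mₖ₊₁²)/dₖ, aₖ₊₁ = ⌊(a₀+mₖ₊₁)/dₖ₊₁⌋:
  k=1: m=24, d=26, a=1
  k=2: m=2, d=23, a=1
  k=3: m=21, d=7, a=6
  k=4: m=21, d=23, a=1
  k=5: m=2, d=26, a=1
  k=6: m=24, d=1, a=48
d=1 and a=2a₀=48 at k=6, so the next step gives (m, d) = (24, 26) again — its k=1 value — and the period has length 6.

[24; 1, 1, 6, 1, 1, 48]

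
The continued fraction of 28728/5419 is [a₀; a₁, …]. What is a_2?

3

28728 = 5·5419 + 1633   →  a_0 = 5
5419 = 3·1633 + 520   →  a_1 = 3
1633 = 3·520 + 73   →  a_2 = 3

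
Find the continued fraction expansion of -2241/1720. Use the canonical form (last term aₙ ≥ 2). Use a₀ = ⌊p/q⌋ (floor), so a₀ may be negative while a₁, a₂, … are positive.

[-2; 1, 2, 3, 3, 7, 7]

-2241 = -2×1720 + 1199
1720 = 1×1199 + 521
1199 = 2×521 + 157
521 = 3×157 + 50
157 = 3×50 + 7
50 = 7×7 + 1
7 = 7×1 + 0  (stop)
So -2241/1720 = [-2; 1, 2, 3, 3, 7, 7].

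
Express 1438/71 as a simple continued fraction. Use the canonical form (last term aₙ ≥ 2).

[20; 3, 1, 17]

1438 = 20×71 + 18
71 = 3×18 + 17
18 = 1×17 + 1
17 = 17×1 + 0  (stop)
So 1438/71 = [20; 3, 1, 17].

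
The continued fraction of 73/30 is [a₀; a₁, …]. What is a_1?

73 = 2·30 + 13   →  a_0 = 2
30 = 2·13 + 4   →  a_1 = 2

2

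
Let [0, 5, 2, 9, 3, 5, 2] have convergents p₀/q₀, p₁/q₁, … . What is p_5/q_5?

314/1719

Using pₖ = aₖpₖ₋₁ + pₖ₋₂, qₖ = aₖqₖ₋₁ + qₖ₋₂ (with p₋₁=1, p₋₂=0, q₋₁=0, q₋₂=1):
  k=0: a=0, p=0, q=1
  k=1: a=5, p=1, q=5
  k=2: a=2, p=2, q=11
  k=3: a=9, p=19, q=104
  k=4: a=3, p=59, q=323
  k=5: a=5, p=314, q=1719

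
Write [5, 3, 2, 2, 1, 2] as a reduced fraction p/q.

Fold from the inside: start with 2/1.
  1 + 1/2 = 3/2
  2 + 2/3 = 8/3
  2 + 3/8 = 19/8
  3 + 8/19 = 65/19
  5 + 19/65 = 344/65

344/65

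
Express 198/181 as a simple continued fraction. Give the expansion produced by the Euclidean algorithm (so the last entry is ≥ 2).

198 = 1×181 + 17
181 = 10×17 + 11
17 = 1×11 + 6
11 = 1×6 + 5
6 = 1×5 + 1
5 = 5×1 + 0  (stop)
So 198/181 = [1; 10, 1, 1, 1, 5].

[1; 10, 1, 1, 1, 5]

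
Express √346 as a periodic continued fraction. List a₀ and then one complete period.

a₀ = ⌊√346⌋ = 18.
With m₀=0, d₀=1 and mₖ₊₁ = dₖaₖ − mₖ, dₖ₊₁ = (n − mₖ₊₁²)/dₖ, aₖ₊₁ = ⌊(a₀+mₖ₊₁)/dₖ₊₁⌋:
  k=1: m=18, d=22, a=1
  k=2: m=4, d=15, a=1
  k=3: m=11, d=15, a=1
  k=4: m=4, d=22, a=1
  k=5: m=18, d=1, a=36
d=1 and a=2a₀=36 at k=5, so the next step gives (m, d) = (18, 22) again — its k=1 value — and the period has length 5.

[18; 1, 1, 1, 1, 36]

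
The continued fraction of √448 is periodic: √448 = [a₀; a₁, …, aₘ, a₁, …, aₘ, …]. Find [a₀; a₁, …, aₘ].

a₀ = ⌊√448⌋ = 21.
With m₀=0, d₀=1 and mₖ₊₁ = dₖaₖ − mₖ, dₖ₊₁ = (n − mₖ₊₁²)/dₖ, aₖ₊₁ = ⌊(a₀+mₖ₊₁)/dₖ₊₁⌋:
  k=1: m=21, d=7, a=6
  k=2: m=21, d=1, a=42
d=1 and a=2a₀=42 at k=2, so the next step gives (m, d) = (21, 7) again — its k=1 value — and the period has length 2.

[21; 6, 42]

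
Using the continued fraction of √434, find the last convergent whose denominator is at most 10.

√434 = [20; 1, 4, 1, 40, …] (period length 4).
Convergents:
  p_0/q_0 = 20/1
  p_1/q_1 = 21/1
  p_2/q_2 = 104/5
  p_3/q_3 = 125/6
  p_4/q_4 = 5104/245
q_3 = 6 ≤ 10 < 245 = q_4, so the answer is 125/6.

125/6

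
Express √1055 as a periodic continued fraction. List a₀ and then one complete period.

a₀ = ⌊√1055⌋ = 32.
With m₀=0, d₀=1 and mₖ₊₁ = dₖaₖ − mₖ, dₖ₊₁ = (n − mₖ₊₁²)/dₖ, aₖ₊₁ = ⌊(a₀+mₖ₊₁)/dₖ₊₁⌋:
  k=1: m=32, d=31, a=2
  k=2: m=30, d=5, a=12
  k=3: m=30, d=31, a=2
  k=4: m=32, d=1, a=64
d=1 and a=2a₀=64 at k=4, so the next step gives (m, d) = (32, 31) again — its k=1 value — and the period has length 4.

[32; 2, 12, 2, 64]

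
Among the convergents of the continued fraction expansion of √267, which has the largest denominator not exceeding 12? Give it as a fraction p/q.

49/3

√267 = [16; 2, 1, 15, 1, 2, 32, …] (period length 6).
Convergents:
  p_0/q_0 = 16/1
  p_1/q_1 = 33/2
  p_2/q_2 = 49/3
  p_3/q_3 = 768/47
q_2 = 3 ≤ 12 < 47 = q_3, so the answer is 49/3.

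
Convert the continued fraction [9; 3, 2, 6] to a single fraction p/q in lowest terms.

418/45

Using pₖ = aₖpₖ₋₁ + pₖ₋₂ and qₖ = aₖqₖ₋₁ + qₖ₋₂:
  k=0: a=9, p=9, q=1
  k=1: a=3, p=28, q=3
  k=2: a=2, p=65, q=7
  k=3: a=6, p=418, q=45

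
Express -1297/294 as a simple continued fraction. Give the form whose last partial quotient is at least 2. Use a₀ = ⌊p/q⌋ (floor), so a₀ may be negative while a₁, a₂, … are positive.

[-5; 1, 1, 2, 3, 17]

-1297 = -5*294 + 173
294 = 1*173 + 121
173 = 1*121 + 52
121 = 2*52 + 17
52 = 3*17 + 1
17 = 17*1 + 0  (stop)
So -1297/294 = [-5; 1, 1, 2, 3, 17].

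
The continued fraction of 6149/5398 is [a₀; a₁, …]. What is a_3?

6149 = 1·5398 + 751   →  a_0 = 1
5398 = 7·751 + 141   →  a_1 = 7
751 = 5·141 + 46   →  a_2 = 5
141 = 3·46 + 3   →  a_3 = 3

3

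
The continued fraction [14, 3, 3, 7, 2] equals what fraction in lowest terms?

Fold from the inside: start with 2/1.
  7 + 1/2 = 15/2
  3 + 2/15 = 47/15
  3 + 15/47 = 156/47
  14 + 47/156 = 2231/156

2231/156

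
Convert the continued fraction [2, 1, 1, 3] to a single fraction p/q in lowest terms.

Using pₖ = aₖpₖ₋₁ + pₖ₋₂ and qₖ = aₖqₖ₋₁ + qₖ₋₂:
  k=0: a=2, p=2, q=1
  k=1: a=1, p=3, q=1
  k=2: a=1, p=5, q=2
  k=3: a=3, p=18, q=7

18/7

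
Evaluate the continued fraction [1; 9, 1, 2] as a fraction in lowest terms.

Using pₖ = aₖpₖ₋₁ + pₖ₋₂ and qₖ = aₖqₖ₋₁ + qₖ₋₂:
  k=0: a=1, p=1, q=1
  k=1: a=9, p=10, q=9
  k=2: a=1, p=11, q=10
  k=3: a=2, p=32, q=29

32/29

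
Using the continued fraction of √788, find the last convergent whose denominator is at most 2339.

22036/785

√788 = [28; 14, 56, …] (period length 2).
Convergents:
  p_0/q_0 = 28/1
  p_1/q_1 = 393/14
  p_2/q_2 = 22036/785
  p_3/q_3 = 308897/11004
q_2 = 785 ≤ 2339 < 11004 = q_3, so the answer is 22036/785.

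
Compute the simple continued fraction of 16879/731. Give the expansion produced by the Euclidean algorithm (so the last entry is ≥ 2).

16879 = 23×731 + 66
731 = 11×66 + 5
66 = 13×5 + 1
5 = 5×1 + 0  (stop)
So 16879/731 = [23; 11, 13, 5].

[23; 11, 13, 5]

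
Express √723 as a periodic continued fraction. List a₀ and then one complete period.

a₀ = ⌊√723⌋ = 26.
With m₀=0, d₀=1 and mₖ₊₁ = dₖaₖ − mₖ, dₖ₊₁ = (n − mₖ₊₁²)/dₖ, aₖ₊₁ = ⌊(a₀+mₖ₊₁)/dₖ₊₁⌋:
  k=1: m=26, d=47, a=1
  k=2: m=21, d=6, a=7
  k=3: m=21, d=47, a=1
  k=4: m=26, d=1, a=52
d=1 and a=2a₀=52 at k=4, so the next step gives (m, d) = (26, 47) again — its k=1 value — and the period has length 4.

[26; 1, 7, 1, 52]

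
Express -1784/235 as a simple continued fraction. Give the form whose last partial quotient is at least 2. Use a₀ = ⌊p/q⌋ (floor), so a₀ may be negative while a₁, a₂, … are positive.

-1784 = -8*235 + 96
235 = 2*96 + 43
96 = 2*43 + 10
43 = 4*10 + 3
10 = 3*3 + 1
3 = 3*1 + 0  (stop)
So -1784/235 = [-8; 2, 2, 4, 3, 3].

[-8; 2, 2, 4, 3, 3]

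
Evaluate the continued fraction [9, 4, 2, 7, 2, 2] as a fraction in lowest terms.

3256/353

Using pₖ = aₖpₖ₋₁ + pₖ₋₂ and qₖ = aₖqₖ₋₁ + qₖ₋₂:
  k=0: a=9, p=9, q=1
  k=1: a=4, p=37, q=4
  k=2: a=2, p=83, q=9
  k=3: a=7, p=618, q=67
  k=4: a=2, p=1319, q=143
  k=5: a=2, p=3256, q=353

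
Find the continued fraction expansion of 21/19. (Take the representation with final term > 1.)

21 = 1×19 + 2
19 = 9×2 + 1
2 = 2×1 + 0  (stop)
So 21/19 = [1; 9, 2].

[1; 9, 2]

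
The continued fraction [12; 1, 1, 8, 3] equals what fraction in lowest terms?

Fold from the inside: start with 3/1.
  8 + 1/3 = 25/3
  1 + 3/25 = 28/25
  1 + 25/28 = 53/28
  12 + 28/53 = 664/53

664/53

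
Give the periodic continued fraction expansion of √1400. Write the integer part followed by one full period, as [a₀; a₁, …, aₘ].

[37; 2, 2, 2, 74]

a₀ = ⌊√1400⌋ = 37.
With m₀=0, d₀=1 and mₖ₊₁ = dₖaₖ − mₖ, dₖ₊₁ = (n − mₖ₊₁²)/dₖ, aₖ₊₁ = ⌊(a₀+mₖ₊₁)/dₖ₊₁⌋:
  k=1: m=37, d=31, a=2
  k=2: m=25, d=25, a=2
  k=3: m=25, d=31, a=2
  k=4: m=37, d=1, a=74
d=1 and a=2a₀=74 at k=4, so the next step gives (m, d) = (37, 31) again — its k=1 value — and the period has length 4.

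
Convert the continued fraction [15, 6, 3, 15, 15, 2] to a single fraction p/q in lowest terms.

Using pₖ = aₖpₖ₋₁ + pₖ₋₂ and qₖ = aₖqₖ₋₁ + qₖ₋₂:
  k=0: a=15, p=15, q=1
  k=1: a=6, p=91, q=6
  k=2: a=3, p=288, q=19
  k=3: a=15, p=4411, q=291
  k=4: a=15, p=66453, q=4384
  k=5: a=2, p=137317, q=9059

137317/9059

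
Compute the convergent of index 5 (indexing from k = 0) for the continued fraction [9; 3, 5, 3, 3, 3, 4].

Using pₖ = aₖpₖ₋₁ + pₖ₋₂, qₖ = aₖqₖ₋₁ + qₖ₋₂ (with p₋₁=1, p₋₂=0, q₋₁=0, q₋₂=1):
  k=0: a=9, p=9, q=1
  k=1: a=3, p=28, q=3
  k=2: a=5, p=149, q=16
  k=3: a=3, p=475, q=51
  k=4: a=3, p=1574, q=169
  k=5: a=3, p=5197, q=558

5197/558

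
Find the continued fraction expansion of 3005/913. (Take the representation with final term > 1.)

3005 = 3·913 + 266
913 = 3·266 + 115
266 = 2·115 + 36
115 = 3·36 + 7
36 = 5·7 + 1
7 = 7·1 + 0  (stop)
So 3005/913 = [3; 3, 2, 3, 5, 7].

[3; 3, 2, 3, 5, 7]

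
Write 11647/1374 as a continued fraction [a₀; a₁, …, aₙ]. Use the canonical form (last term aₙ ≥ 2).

11647 = 8*1374 + 655
1374 = 2*655 + 64
655 = 10*64 + 15
64 = 4*15 + 4
15 = 3*4 + 3
4 = 1*3 + 1
3 = 3*1 + 0  (stop)
So 11647/1374 = [8; 2, 10, 4, 3, 1, 3].

[8; 2, 10, 4, 3, 1, 3]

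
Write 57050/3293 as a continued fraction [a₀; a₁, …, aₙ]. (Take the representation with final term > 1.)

57050 = 17×3293 + 1069
3293 = 3×1069 + 86
1069 = 12×86 + 37
86 = 2×37 + 12
37 = 3×12 + 1
12 = 12×1 + 0  (stop)
So 57050/3293 = [17; 3, 12, 2, 3, 12].

[17; 3, 12, 2, 3, 12]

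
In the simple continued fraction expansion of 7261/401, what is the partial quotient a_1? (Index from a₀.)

9

7261 = 18·401 + 43   →  a_0 = 18
401 = 9·43 + 14   →  a_1 = 9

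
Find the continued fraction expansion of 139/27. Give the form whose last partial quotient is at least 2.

[5; 6, 1, 3]

139 = 5·27 + 4
27 = 6·4 + 3
4 = 1·3 + 1
3 = 3·1 + 0  (stop)
So 139/27 = [5; 6, 1, 3].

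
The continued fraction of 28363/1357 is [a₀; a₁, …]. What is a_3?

28363 = 20·1357 + 1223   →  a_0 = 20
1357 = 1·1223 + 134   →  a_1 = 1
1223 = 9·134 + 17   →  a_2 = 9
134 = 7·17 + 15   →  a_3 = 7

7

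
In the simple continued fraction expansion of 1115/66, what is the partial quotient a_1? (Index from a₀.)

1

1115 = 16·66 + 59   →  a_0 = 16
66 = 1·59 + 7   →  a_1 = 1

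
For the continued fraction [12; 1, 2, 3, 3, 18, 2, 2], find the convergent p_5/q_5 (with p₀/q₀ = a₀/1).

7669/604

Using pₖ = aₖpₖ₋₁ + pₖ₋₂, qₖ = aₖqₖ₋₁ + qₖ₋₂ (with p₋₁=1, p₋₂=0, q₋₁=0, q₋₂=1):
  k=0: a=12, p=12, q=1
  k=1: a=1, p=13, q=1
  k=2: a=2, p=38, q=3
  k=3: a=3, p=127, q=10
  k=4: a=3, p=419, q=33
  k=5: a=18, p=7669, q=604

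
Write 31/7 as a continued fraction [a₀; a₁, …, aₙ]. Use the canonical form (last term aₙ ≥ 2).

31 = 4*7 + 3
7 = 2*3 + 1
3 = 3*1 + 0  (stop)
So 31/7 = [4; 2, 3].

[4; 2, 3]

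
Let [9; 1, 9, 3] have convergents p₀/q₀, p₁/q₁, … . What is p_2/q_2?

Using pₖ = aₖpₖ₋₁ + pₖ₋₂, qₖ = aₖqₖ₋₁ + qₖ₋₂ (with p₋₁=1, p₋₂=0, q₋₁=0, q₋₂=1):
  k=0: a=9, p=9, q=1
  k=1: a=1, p=10, q=1
  k=2: a=9, p=99, q=10

99/10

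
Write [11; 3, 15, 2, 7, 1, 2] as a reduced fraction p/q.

Fold from the inside: start with 2/1.
  1 + 1/2 = 3/2
  7 + 2/3 = 23/3
  2 + 3/23 = 49/23
  15 + 23/49 = 758/49
  3 + 49/758 = 2323/758
  11 + 758/2323 = 26311/2323

26311/2323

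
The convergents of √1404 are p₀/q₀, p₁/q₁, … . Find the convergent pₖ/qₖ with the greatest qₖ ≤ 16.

√1404 = [37; 2, 7, 1, 4, 1, 7, 2, 74, …] (period length 8).
Convergents:
  p_0/q_0 = 37/1
  p_1/q_1 = 75/2
  p_2/q_2 = 562/15
  p_3/q_3 = 637/17
q_2 = 15 ≤ 16 < 17 = q_3, so the answer is 562/15.

562/15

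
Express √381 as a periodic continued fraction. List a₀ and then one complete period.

a₀ = ⌊√381⌋ = 19.
With m₀=0, d₀=1 and mₖ₊₁ = dₖaₖ − mₖ, dₖ₊₁ = (n − mₖ₊₁²)/dₖ, aₖ₊₁ = ⌊(a₀+mₖ₊₁)/dₖ₊₁⌋:
  k=1: m=19, d=20, a=1
  k=2: m=1, d=19, a=1
  k=3: m=18, d=3, a=12
  k=4: m=18, d=19, a=1
  k=5: m=1, d=20, a=1
  k=6: m=19, d=1, a=38
d=1 and a=2a₀=38 at k=6, so the next step gives (m, d) = (19, 20) again — its k=1 value — and the period has length 6.

[19; 1, 1, 12, 1, 1, 38]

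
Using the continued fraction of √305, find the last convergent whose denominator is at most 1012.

16853/965

√305 = [17; 2, 6, 2, 34, …] (period length 4).
Convergents:
  p_0/q_0 = 17/1
  p_1/q_1 = 35/2
  p_2/q_2 = 227/13
  p_3/q_3 = 489/28
  p_4/q_4 = 16853/965
  p_5/q_5 = 34195/1958
q_4 = 965 ≤ 1012 < 1958 = q_5, so the answer is 16853/965.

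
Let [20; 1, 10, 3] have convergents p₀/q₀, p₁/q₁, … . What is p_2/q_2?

Using pₖ = aₖpₖ₋₁ + pₖ₋₂, qₖ = aₖqₖ₋₁ + qₖ₋₂ (with p₋₁=1, p₋₂=0, q₋₁=0, q₋₂=1):
  k=0: a=20, p=20, q=1
  k=1: a=1, p=21, q=1
  k=2: a=10, p=230, q=11

230/11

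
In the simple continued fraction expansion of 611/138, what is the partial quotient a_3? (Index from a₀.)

1

611 = 4·138 + 59   →  a_0 = 4
138 = 2·59 + 20   →  a_1 = 2
59 = 2·20 + 19   →  a_2 = 2
20 = 1·19 + 1   →  a_3 = 1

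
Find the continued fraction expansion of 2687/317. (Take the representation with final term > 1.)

[8; 2, 10, 15]

2687 = 8×317 + 151
317 = 2×151 + 15
151 = 10×15 + 1
15 = 15×1 + 0  (stop)
So 2687/317 = [8; 2, 10, 15].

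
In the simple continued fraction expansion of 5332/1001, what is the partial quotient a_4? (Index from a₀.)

1

5332 = 5·1001 + 327   →  a_0 = 5
1001 = 3·327 + 20   →  a_1 = 3
327 = 16·20 + 7   →  a_2 = 16
20 = 2·7 + 6   →  a_3 = 2
7 = 1·6 + 1   →  a_4 = 1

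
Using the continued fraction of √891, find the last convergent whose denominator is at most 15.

388/13

√891 = [29; 1, 5, 1, 1, 1, 5, 1, 58, …] (period length 8).
Convergents:
  p_0/q_0 = 29/1
  p_1/q_1 = 30/1
  p_2/q_2 = 179/6
  p_3/q_3 = 209/7
  p_4/q_4 = 388/13
  p_5/q_5 = 597/20
q_4 = 13 ≤ 15 < 20 = q_5, so the answer is 388/13.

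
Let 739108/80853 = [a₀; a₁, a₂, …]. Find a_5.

16

739108 = 9·80853 + 11431   →  a_0 = 9
80853 = 7·11431 + 836   →  a_1 = 7
11431 = 13·836 + 563   →  a_2 = 13
836 = 1·563 + 273   →  a_3 = 1
563 = 2·273 + 17   →  a_4 = 2
273 = 16·17 + 1   →  a_5 = 16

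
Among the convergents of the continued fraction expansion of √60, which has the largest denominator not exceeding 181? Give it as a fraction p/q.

√60 = [7; 1, 2, 1, 14, …] (period length 4).
Convergents:
  p_0/q_0 = 7/1
  p_1/q_1 = 8/1
  p_2/q_2 = 23/3
  p_3/q_3 = 31/4
  p_4/q_4 = 457/59
  p_5/q_5 = 488/63
  p_6/q_6 = 1433/185
q_5 = 63 ≤ 181 < 185 = q_6, so the answer is 488/63.

488/63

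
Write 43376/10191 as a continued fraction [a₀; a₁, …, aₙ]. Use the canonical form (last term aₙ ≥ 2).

43376 = 4·10191 + 2612
10191 = 3·2612 + 2355
2612 = 1·2355 + 257
2355 = 9·257 + 42
257 = 6·42 + 5
42 = 8·5 + 2
5 = 2·2 + 1
2 = 2·1 + 0  (stop)
So 43376/10191 = [4; 3, 1, 9, 6, 8, 2, 2].

[4; 3, 1, 9, 6, 8, 2, 2]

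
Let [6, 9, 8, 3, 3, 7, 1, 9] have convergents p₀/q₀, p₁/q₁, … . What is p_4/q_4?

Using pₖ = aₖpₖ₋₁ + pₖ₋₂, qₖ = aₖqₖ₋₁ + qₖ₋₂ (with p₋₁=1, p₋₂=0, q₋₁=0, q₋₂=1):
  k=0: a=6, p=6, q=1
  k=1: a=9, p=55, q=9
  k=2: a=8, p=446, q=73
  k=3: a=3, p=1393, q=228
  k=4: a=3, p=4625, q=757

4625/757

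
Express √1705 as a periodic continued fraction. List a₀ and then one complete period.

a₀ = ⌊√1705⌋ = 41.

[41; 3, 2, 3, 82]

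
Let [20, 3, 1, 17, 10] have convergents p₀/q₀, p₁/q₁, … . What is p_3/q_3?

Using pₖ = aₖpₖ₋₁ + pₖ₋₂, qₖ = aₖqₖ₋₁ + qₖ₋₂ (with p₋₁=1, p₋₂=0, q₋₁=0, q₋₂=1):
  k=0: a=20, p=20, q=1
  k=1: a=3, p=61, q=3
  k=2: a=1, p=81, q=4
  k=3: a=17, p=1438, q=71

1438/71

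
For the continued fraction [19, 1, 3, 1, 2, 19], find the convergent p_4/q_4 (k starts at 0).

277/14

Using pₖ = aₖpₖ₋₁ + pₖ₋₂, qₖ = aₖqₖ₋₁ + qₖ₋₂ (with p₋₁=1, p₋₂=0, q₋₁=0, q₋₂=1):
  k=0: a=19, p=19, q=1
  k=1: a=1, p=20, q=1
  k=2: a=3, p=79, q=4
  k=3: a=1, p=99, q=5
  k=4: a=2, p=277, q=14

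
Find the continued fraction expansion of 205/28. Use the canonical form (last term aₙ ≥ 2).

205 = 7·28 + 9
28 = 3·9 + 1
9 = 9·1 + 0  (stop)
So 205/28 = [7; 3, 9].

[7; 3, 9]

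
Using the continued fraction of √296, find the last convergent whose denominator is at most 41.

√296 = [17; 4, 1, 7, 1, 4, 34, …] (period length 6).
Convergents:
  p_0/q_0 = 17/1
  p_1/q_1 = 69/4
  p_2/q_2 = 86/5
  p_3/q_3 = 671/39
  p_4/q_4 = 757/44
q_3 = 39 ≤ 41 < 44 = q_4, so the answer is 671/39.

671/39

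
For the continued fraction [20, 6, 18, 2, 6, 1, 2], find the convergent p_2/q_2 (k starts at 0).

Using pₖ = aₖpₖ₋₁ + pₖ₋₂, qₖ = aₖqₖ₋₁ + qₖ₋₂ (with p₋₁=1, p₋₂=0, q₋₁=0, q₋₂=1):
  k=0: a=20, p=20, q=1
  k=1: a=6, p=121, q=6
  k=2: a=18, p=2198, q=109

2198/109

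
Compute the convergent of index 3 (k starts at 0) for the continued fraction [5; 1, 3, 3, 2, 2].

75/13

Using pₖ = aₖpₖ₋₁ + pₖ₋₂, qₖ = aₖqₖ₋₁ + qₖ₋₂ (with p₋₁=1, p₋₂=0, q₋₁=0, q₋₂=1):
  k=0: a=5, p=5, q=1
  k=1: a=1, p=6, q=1
  k=2: a=3, p=23, q=4
  k=3: a=3, p=75, q=13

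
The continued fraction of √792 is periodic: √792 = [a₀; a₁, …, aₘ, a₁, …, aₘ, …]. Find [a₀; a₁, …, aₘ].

[28; 7, 56]

a₀ = ⌊√792⌋ = 28.
With m₀=0, d₀=1 and mₖ₊₁ = dₖaₖ − mₖ, dₖ₊₁ = (n − mₖ₊₁²)/dₖ, aₖ₊₁ = ⌊(a₀+mₖ₊₁)/dₖ₊₁⌋:
  k=1: m=28, d=8, a=7
  k=2: m=28, d=1, a=56
d=1 and a=2a₀=56 at k=2, so the next step gives (m, d) = (28, 8) again — its k=1 value — and the period has length 2.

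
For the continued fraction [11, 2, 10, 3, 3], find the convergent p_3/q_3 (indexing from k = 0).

Using pₖ = aₖpₖ₋₁ + pₖ₋₂, qₖ = aₖqₖ₋₁ + qₖ₋₂ (with p₋₁=1, p₋₂=0, q₋₁=0, q₋₂=1):
  k=0: a=11, p=11, q=1
  k=1: a=2, p=23, q=2
  k=2: a=10, p=241, q=21
  k=3: a=3, p=746, q=65

746/65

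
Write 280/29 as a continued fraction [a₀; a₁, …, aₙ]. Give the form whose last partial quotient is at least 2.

[9; 1, 1, 1, 9]

280 = 9×29 + 19
29 = 1×19 + 10
19 = 1×10 + 9
10 = 1×9 + 1
9 = 9×1 + 0  (stop)
So 280/29 = [9; 1, 1, 1, 9].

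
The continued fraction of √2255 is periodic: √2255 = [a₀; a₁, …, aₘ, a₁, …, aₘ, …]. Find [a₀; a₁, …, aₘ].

[47; 2, 18, 2, 94]

a₀ = ⌊√2255⌋ = 47.
With m₀=0, d₀=1 and mₖ₊₁ = dₖaₖ − mₖ, dₖ₊₁ = (n − mₖ₊₁²)/dₖ, aₖ₊₁ = ⌊(a₀+mₖ₊₁)/dₖ₊₁⌋:
  k=1: m=47, d=46, a=2
  k=2: m=45, d=5, a=18
  k=3: m=45, d=46, a=2
  k=4: m=47, d=1, a=94
d=1 and a=2a₀=94 at k=4, so the next step gives (m, d) = (47, 46) again — its k=1 value — and the period has length 4.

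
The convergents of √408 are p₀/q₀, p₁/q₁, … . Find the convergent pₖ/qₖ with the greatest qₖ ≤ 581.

√408 = [20; 5, 40, …] (period length 2).
Convergents:
  p_0/q_0 = 20/1
  p_1/q_1 = 101/5
  p_2/q_2 = 4060/201
  p_3/q_3 = 20401/1010
q_2 = 201 ≤ 581 < 1010 = q_3, so the answer is 4060/201.

4060/201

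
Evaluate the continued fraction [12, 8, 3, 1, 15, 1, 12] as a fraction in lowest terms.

86739/7156

Fold from the inside: start with 12/1.
  1 + 1/12 = 13/12
  15 + 12/13 = 207/13
  1 + 13/207 = 220/207
  3 + 207/220 = 867/220
  8 + 220/867 = 7156/867
  12 + 867/7156 = 86739/7156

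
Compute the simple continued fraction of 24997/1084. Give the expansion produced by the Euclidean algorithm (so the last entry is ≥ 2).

[23; 16, 1, 2, 10, 2]

24997 = 23×1084 + 65
1084 = 16×65 + 44
65 = 1×44 + 21
44 = 2×21 + 2
21 = 10×2 + 1
2 = 2×1 + 0  (stop)
So 24997/1084 = [23; 16, 1, 2, 10, 2].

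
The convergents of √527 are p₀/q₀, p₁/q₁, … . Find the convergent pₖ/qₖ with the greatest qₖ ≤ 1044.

√527 = [22; 1, 21, 1, 44, …] (period length 4).
Convergents:
  p_0/q_0 = 22/1
  p_1/q_1 = 23/1
  p_2/q_2 = 505/22
  p_3/q_3 = 528/23
  p_4/q_4 = 23737/1034
  p_5/q_5 = 24265/1057
q_4 = 1034 ≤ 1044 < 1057 = q_5, so the answer is 23737/1034.

23737/1034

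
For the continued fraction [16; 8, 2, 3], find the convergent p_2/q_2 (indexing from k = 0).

Using pₖ = aₖpₖ₋₁ + pₖ₋₂, qₖ = aₖqₖ₋₁ + qₖ₋₂ (with p₋₁=1, p₋₂=0, q₋₁=0, q₋₂=1):
  k=0: a=16, p=16, q=1
  k=1: a=8, p=129, q=8
  k=2: a=2, p=274, q=17

274/17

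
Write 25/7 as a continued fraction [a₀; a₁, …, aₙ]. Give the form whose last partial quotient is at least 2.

25 = 3*7 + 4
7 = 1*4 + 3
4 = 1*3 + 1
3 = 3*1 + 0  (stop)
So 25/7 = [3; 1, 1, 3].

[3; 1, 1, 3]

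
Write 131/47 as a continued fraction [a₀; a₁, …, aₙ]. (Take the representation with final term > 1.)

[2; 1, 3, 1, 2, 3]

131 = 2*47 + 37
47 = 1*37 + 10
37 = 3*10 + 7
10 = 1*7 + 3
7 = 2*3 + 1
3 = 3*1 + 0  (stop)
So 131/47 = [2; 1, 3, 1, 2, 3].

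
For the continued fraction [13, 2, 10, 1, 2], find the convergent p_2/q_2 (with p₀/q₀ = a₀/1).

283/21

Using pₖ = aₖpₖ₋₁ + pₖ₋₂, qₖ = aₖqₖ₋₁ + qₖ₋₂ (with p₋₁=1, p₋₂=0, q₋₁=0, q₋₂=1):
  k=0: a=13, p=13, q=1
  k=1: a=2, p=27, q=2
  k=2: a=10, p=283, q=21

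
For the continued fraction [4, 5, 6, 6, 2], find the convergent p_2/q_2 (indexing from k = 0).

130/31

Using pₖ = aₖpₖ₋₁ + pₖ₋₂, qₖ = aₖqₖ₋₁ + qₖ₋₂ (with p₋₁=1, p₋₂=0, q₋₁=0, q₋₂=1):
  k=0: a=4, p=4, q=1
  k=1: a=5, p=21, q=5
  k=2: a=6, p=130, q=31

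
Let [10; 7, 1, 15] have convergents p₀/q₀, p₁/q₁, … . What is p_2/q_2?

Using pₖ = aₖpₖ₋₁ + pₖ₋₂, qₖ = aₖqₖ₋₁ + qₖ₋₂ (with p₋₁=1, p₋₂=0, q₋₁=0, q₋₂=1):
  k=0: a=10, p=10, q=1
  k=1: a=7, p=71, q=7
  k=2: a=1, p=81, q=8

81/8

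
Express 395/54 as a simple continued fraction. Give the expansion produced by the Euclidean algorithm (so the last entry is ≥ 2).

395 = 7×54 + 17
54 = 3×17 + 3
17 = 5×3 + 2
3 = 1×2 + 1
2 = 2×1 + 0  (stop)
So 395/54 = [7; 3, 5, 1, 2].

[7; 3, 5, 1, 2]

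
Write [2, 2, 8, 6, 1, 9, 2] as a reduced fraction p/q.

6195/2507

Using pₖ = aₖpₖ₋₁ + pₖ₋₂ and qₖ = aₖqₖ₋₁ + qₖ₋₂:
  k=0: a=2, p=2, q=1
  k=1: a=2, p=5, q=2
  k=2: a=8, p=42, q=17
  k=3: a=6, p=257, q=104
  k=4: a=1, p=299, q=121
  k=5: a=9, p=2948, q=1193
  k=6: a=2, p=6195, q=2507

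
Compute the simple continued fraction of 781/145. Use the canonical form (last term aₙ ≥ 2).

[5; 2, 1, 1, 2, 3, 3]

781 = 5×145 + 56
145 = 2×56 + 33
56 = 1×33 + 23
33 = 1×23 + 10
23 = 2×10 + 3
10 = 3×3 + 1
3 = 3×1 + 0  (stop)
So 781/145 = [5; 2, 1, 1, 2, 3, 3].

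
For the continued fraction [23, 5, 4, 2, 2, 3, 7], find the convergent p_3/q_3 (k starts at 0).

Using pₖ = aₖpₖ₋₁ + pₖ₋₂, qₖ = aₖqₖ₋₁ + qₖ₋₂ (with p₋₁=1, p₋₂=0, q₋₁=0, q₋₂=1):
  k=0: a=23, p=23, q=1
  k=1: a=5, p=116, q=5
  k=2: a=4, p=487, q=21
  k=3: a=2, p=1090, q=47

1090/47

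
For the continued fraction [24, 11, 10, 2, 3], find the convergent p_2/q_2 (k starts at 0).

2674/111

Using pₖ = aₖpₖ₋₁ + pₖ₋₂, qₖ = aₖqₖ₋₁ + qₖ₋₂ (with p₋₁=1, p₋₂=0, q₋₁=0, q₋₂=1):
  k=0: a=24, p=24, q=1
  k=1: a=11, p=265, q=11
  k=2: a=10, p=2674, q=111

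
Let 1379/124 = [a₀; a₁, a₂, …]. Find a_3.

1379 = 11·124 + 15   →  a_0 = 11
124 = 8·15 + 4   →  a_1 = 8
15 = 3·4 + 3   →  a_2 = 3
4 = 1·3 + 1   →  a_3 = 1

1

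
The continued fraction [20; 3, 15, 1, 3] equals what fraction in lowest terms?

Using pₖ = aₖpₖ₋₁ + pₖ₋₂ and qₖ = aₖqₖ₋₁ + qₖ₋₂:
  k=0: a=20, p=20, q=1
  k=1: a=3, p=61, q=3
  k=2: a=15, p=935, q=46
  k=3: a=1, p=996, q=49
  k=4: a=3, p=3923, q=193

3923/193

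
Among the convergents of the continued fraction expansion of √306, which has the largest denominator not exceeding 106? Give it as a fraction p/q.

1207/69

√306 = [17; 2, 34, …] (period length 2).
Convergents:
  p_0/q_0 = 17/1
  p_1/q_1 = 35/2
  p_2/q_2 = 1207/69
  p_3/q_3 = 2449/140
q_2 = 69 ≤ 106 < 140 = q_3, so the answer is 1207/69.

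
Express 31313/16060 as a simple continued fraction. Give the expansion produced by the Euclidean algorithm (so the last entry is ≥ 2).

31313 = 1*16060 + 15253
16060 = 1*15253 + 807
15253 = 18*807 + 727
807 = 1*727 + 80
727 = 9*80 + 7
80 = 11*7 + 3
7 = 2*3 + 1
3 = 3*1 + 0  (stop)
So 31313/16060 = [1; 1, 18, 1, 9, 11, 2, 3].

[1; 1, 18, 1, 9, 11, 2, 3]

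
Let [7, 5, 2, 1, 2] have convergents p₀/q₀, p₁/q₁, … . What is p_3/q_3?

115/16

Using pₖ = aₖpₖ₋₁ + pₖ₋₂, qₖ = aₖqₖ₋₁ + qₖ₋₂ (with p₋₁=1, p₋₂=0, q₋₁=0, q₋₂=1):
  k=0: a=7, p=7, q=1
  k=1: a=5, p=36, q=5
  k=2: a=2, p=79, q=11
  k=3: a=1, p=115, q=16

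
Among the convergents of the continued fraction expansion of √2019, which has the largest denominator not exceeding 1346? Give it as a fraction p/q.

59941/1334

√2019 = [44; 1, 13, 1, 88, …] (period length 4).
Convergents:
  p_0/q_0 = 44/1
  p_1/q_1 = 45/1
  p_2/q_2 = 629/14
  p_3/q_3 = 674/15
  p_4/q_4 = 59941/1334
  p_5/q_5 = 60615/1349
q_4 = 1334 ≤ 1346 < 1349 = q_5, so the answer is 59941/1334.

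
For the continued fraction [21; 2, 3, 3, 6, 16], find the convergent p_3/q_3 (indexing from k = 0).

493/23

Using pₖ = aₖpₖ₋₁ + pₖ₋₂, qₖ = aₖqₖ₋₁ + qₖ₋₂ (with p₋₁=1, p₋₂=0, q₋₁=0, q₋₂=1):
  k=0: a=21, p=21, q=1
  k=1: a=2, p=43, q=2
  k=2: a=3, p=150, q=7
  k=3: a=3, p=493, q=23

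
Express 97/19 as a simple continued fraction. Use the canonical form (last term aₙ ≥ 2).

97 = 5*19 + 2
19 = 9*2 + 1
2 = 2*1 + 0  (stop)
So 97/19 = [5; 9, 2].

[5; 9, 2]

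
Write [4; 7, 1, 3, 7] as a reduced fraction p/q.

929/225

Fold from the inside: start with 7/1.
  3 + 1/7 = 22/7
  1 + 7/22 = 29/22
  7 + 22/29 = 225/29
  4 + 29/225 = 929/225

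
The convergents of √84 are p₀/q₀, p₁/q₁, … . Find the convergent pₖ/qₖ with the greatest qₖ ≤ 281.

999/109

√84 = [9; 6, 18, …] (period length 2).
Convergents:
  p_0/q_0 = 9/1
  p_1/q_1 = 55/6
  p_2/q_2 = 999/109
  p_3/q_3 = 6049/660
q_2 = 109 ≤ 281 < 660 = q_3, so the answer is 999/109.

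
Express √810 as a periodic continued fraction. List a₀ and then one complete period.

a₀ = ⌊√810⌋ = 28.
With m₀=0, d₀=1 and mₖ₊₁ = dₖaₖ − mₖ, dₖ₊₁ = (n − mₖ₊₁²)/dₖ, aₖ₊₁ = ⌊(a₀+mₖ₊₁)/dₖ₊₁⌋:
  k=1: m=28, d=26, a=2
  k=2: m=24, d=9, a=5
  k=3: m=21, d=41, a=1
  k=4: m=20, d=10, a=4
  k=5: m=20, d=41, a=1
  k=6: m=21, d=9, a=5
  k=7: m=24, d=26, a=2
  k=8: m=28, d=1, a=56
d=1 and a=2a₀=56 at k=8, so the next step gives (m, d) = (28, 26) again — its k=1 value — and the period has length 8.

[28; 2, 5, 1, 4, 1, 5, 2, 56]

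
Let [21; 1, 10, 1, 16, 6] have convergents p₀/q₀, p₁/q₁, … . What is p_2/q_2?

241/11

Using pₖ = aₖpₖ₋₁ + pₖ₋₂, qₖ = aₖqₖ₋₁ + qₖ₋₂ (with p₋₁=1, p₋₂=0, q₋₁=0, q₋₂=1):
  k=0: a=21, p=21, q=1
  k=1: a=1, p=22, q=1
  k=2: a=10, p=241, q=11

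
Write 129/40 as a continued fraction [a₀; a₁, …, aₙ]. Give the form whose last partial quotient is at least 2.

[3; 4, 2, 4]

129 = 3×40 + 9
40 = 4×9 + 4
9 = 2×4 + 1
4 = 4×1 + 0  (stop)
So 129/40 = [3; 4, 2, 4].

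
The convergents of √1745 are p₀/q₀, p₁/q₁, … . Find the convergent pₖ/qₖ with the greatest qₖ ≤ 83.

3133/75

√1745 = [41; 1, 3, 2, 2, 3, 1, 82, …] (period length 7).
Convergents:
  p_0/q_0 = 41/1
  p_1/q_1 = 42/1
  p_2/q_2 = 167/4
  p_3/q_3 = 376/9
  p_4/q_4 = 919/22
  p_5/q_5 = 3133/75
  p_6/q_6 = 4052/97
q_5 = 75 ≤ 83 < 97 = q_6, so the answer is 3133/75.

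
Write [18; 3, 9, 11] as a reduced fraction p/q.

5698/311

Using pₖ = aₖpₖ₋₁ + pₖ₋₂ and qₖ = aₖqₖ₋₁ + qₖ₋₂:
  k=0: a=18, p=18, q=1
  k=1: a=3, p=55, q=3
  k=2: a=9, p=513, q=28
  k=3: a=11, p=5698, q=311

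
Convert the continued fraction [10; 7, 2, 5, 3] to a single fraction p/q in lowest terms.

2645/261

Fold from the inside: start with 3/1.
  5 + 1/3 = 16/3
  2 + 3/16 = 35/16
  7 + 16/35 = 261/35
  10 + 35/261 = 2645/261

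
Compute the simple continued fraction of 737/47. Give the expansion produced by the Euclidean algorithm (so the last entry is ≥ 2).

[15; 1, 2, 7, 2]

737 = 15×47 + 32
47 = 1×32 + 15
32 = 2×15 + 2
15 = 7×2 + 1
2 = 2×1 + 0  (stop)
So 737/47 = [15; 1, 2, 7, 2].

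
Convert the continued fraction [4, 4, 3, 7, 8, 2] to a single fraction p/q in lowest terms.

6944/1641

Fold from the inside: start with 2/1.
  8 + 1/2 = 17/2
  7 + 2/17 = 121/17
  3 + 17/121 = 380/121
  4 + 121/380 = 1641/380
  4 + 380/1641 = 6944/1641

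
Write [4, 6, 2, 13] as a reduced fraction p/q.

727/175

Using pₖ = aₖpₖ₋₁ + pₖ₋₂ and qₖ = aₖqₖ₋₁ + qₖ₋₂:
  k=0: a=4, p=4, q=1
  k=1: a=6, p=25, q=6
  k=2: a=2, p=54, q=13
  k=3: a=13, p=727, q=175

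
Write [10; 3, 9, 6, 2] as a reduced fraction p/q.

3819/370

Using pₖ = aₖpₖ₋₁ + pₖ₋₂ and qₖ = aₖqₖ₋₁ + qₖ₋₂:
  k=0: a=10, p=10, q=1
  k=1: a=3, p=31, q=3
  k=2: a=9, p=289, q=28
  k=3: a=6, p=1765, q=171
  k=4: a=2, p=3819, q=370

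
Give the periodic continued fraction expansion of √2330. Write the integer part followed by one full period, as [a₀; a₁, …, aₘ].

[48; 3, 1, 2, 2, 1, 3, 96]

a₀ = ⌊√2330⌋ = 48.
With m₀=0, d₀=1 and mₖ₊₁ = dₖaₖ − mₖ, dₖ₊₁ = (n − mₖ₊₁²)/dₖ, aₖ₊₁ = ⌊(a₀+mₖ₊₁)/dₖ₊₁⌋:
  k=1: m=48, d=26, a=3
  k=2: m=30, d=55, a=1
  k=3: m=25, d=31, a=2
  k=4: m=37, d=31, a=2
  k=5: m=25, d=55, a=1
  k=6: m=30, d=26, a=3
  k=7: m=48, d=1, a=96
d=1 and a=2a₀=96 at k=7, so the next step gives (m, d) = (48, 26) again — its k=1 value — and the period has length 7.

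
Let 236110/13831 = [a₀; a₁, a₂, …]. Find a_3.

236110 = 17·13831 + 983   →  a_0 = 17
13831 = 14·983 + 69   →  a_1 = 14
983 = 14·69 + 17   →  a_2 = 14
69 = 4·17 + 1   →  a_3 = 4

4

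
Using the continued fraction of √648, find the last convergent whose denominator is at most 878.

19601/770

√648 = [25; 2, 5, 6, 5, 2, 50, …] (period length 6).
Convergents:
  p_0/q_0 = 25/1
  p_1/q_1 = 51/2
  p_2/q_2 = 280/11
  p_3/q_3 = 1731/68
  p_4/q_4 = 8935/351
  p_5/q_5 = 19601/770
  p_6/q_6 = 988985/38851
q_5 = 770 ≤ 878 < 38851 = q_6, so the answer is 19601/770.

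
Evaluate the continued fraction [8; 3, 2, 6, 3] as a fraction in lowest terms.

Fold from the inside: start with 3/1.
  6 + 1/3 = 19/3
  2 + 3/19 = 41/19
  3 + 19/41 = 142/41
  8 + 41/142 = 1177/142

1177/142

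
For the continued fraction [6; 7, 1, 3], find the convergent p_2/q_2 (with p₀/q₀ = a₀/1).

49/8

Using pₖ = aₖpₖ₋₁ + pₖ₋₂, qₖ = aₖqₖ₋₁ + qₖ₋₂ (with p₋₁=1, p₋₂=0, q₋₁=0, q₋₂=1):
  k=0: a=6, p=6, q=1
  k=1: a=7, p=43, q=7
  k=2: a=1, p=49, q=8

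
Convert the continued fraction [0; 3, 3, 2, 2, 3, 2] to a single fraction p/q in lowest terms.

133/438

Using pₖ = aₖpₖ₋₁ + pₖ₋₂ and qₖ = aₖqₖ₋₁ + qₖ₋₂:
  k=0: a=0, p=0, q=1
  k=1: a=3, p=1, q=3
  k=2: a=3, p=3, q=10
  k=3: a=2, p=7, q=23
  k=4: a=2, p=17, q=56
  k=5: a=3, p=58, q=191
  k=6: a=2, p=133, q=438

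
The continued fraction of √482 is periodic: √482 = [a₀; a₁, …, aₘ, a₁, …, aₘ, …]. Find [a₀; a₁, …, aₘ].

[21; 1, 20, 1, 42]

a₀ = ⌊√482⌋ = 21.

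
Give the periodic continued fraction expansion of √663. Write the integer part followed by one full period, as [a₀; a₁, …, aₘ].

[25; 1, 2, 1, 50]

a₀ = ⌊√663⌋ = 25.
With m₀=0, d₀=1 and mₖ₊₁ = dₖaₖ − mₖ, dₖ₊₁ = (n − mₖ₊₁²)/dₖ, aₖ₊₁ = ⌊(a₀+mₖ₊₁)/dₖ₊₁⌋:
  k=1: m=25, d=38, a=1
  k=2: m=13, d=13, a=2
  k=3: m=13, d=38, a=1
  k=4: m=25, d=1, a=50
d=1 and a=2a₀=50 at k=4, so the next step gives (m, d) = (25, 38) again — its k=1 value — and the period has length 4.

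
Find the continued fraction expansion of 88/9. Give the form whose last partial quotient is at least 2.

[9; 1, 3, 2]

88 = 9×9 + 7
9 = 1×7 + 2
7 = 3×2 + 1
2 = 2×1 + 0  (stop)
So 88/9 = [9; 1, 3, 2].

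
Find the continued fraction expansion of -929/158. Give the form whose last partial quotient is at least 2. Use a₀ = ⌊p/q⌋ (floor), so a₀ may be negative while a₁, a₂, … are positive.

[-6; 8, 3, 6]

-929 = -6·158 + 19
158 = 8·19 + 6
19 = 3·6 + 1
6 = 6·1 + 0  (stop)
So -929/158 = [-6; 8, 3, 6].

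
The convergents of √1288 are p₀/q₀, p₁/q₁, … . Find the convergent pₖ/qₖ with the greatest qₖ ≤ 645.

√1288 = [35; 1, 7, 1, 70, …] (period length 4).
Convergents:
  p_0/q_0 = 35/1
  p_1/q_1 = 36/1
  p_2/q_2 = 287/8
  p_3/q_3 = 323/9
  p_4/q_4 = 22897/638
  p_5/q_5 = 23220/647
q_4 = 638 ≤ 645 < 647 = q_5, so the answer is 22897/638.

22897/638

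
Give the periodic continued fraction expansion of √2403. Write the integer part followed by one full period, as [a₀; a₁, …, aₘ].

[49; 49, 98]

a₀ = ⌊√2403⌋ = 49.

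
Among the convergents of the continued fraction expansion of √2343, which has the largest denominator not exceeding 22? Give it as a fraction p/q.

242/5

√2343 = [48; 2, 2, 8, 2, 2, 96, …] (period length 6).
Convergents:
  p_0/q_0 = 48/1
  p_1/q_1 = 97/2
  p_2/q_2 = 242/5
  p_3/q_3 = 2033/42
q_2 = 5 ≤ 22 < 42 = q_3, so the answer is 242/5.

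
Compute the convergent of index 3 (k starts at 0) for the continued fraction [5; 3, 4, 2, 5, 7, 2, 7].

Using pₖ = aₖpₖ₋₁ + pₖ₋₂, qₖ = aₖqₖ₋₁ + qₖ₋₂ (with p₋₁=1, p₋₂=0, q₋₁=0, q₋₂=1):
  k=0: a=5, p=5, q=1
  k=1: a=3, p=16, q=3
  k=2: a=4, p=69, q=13
  k=3: a=2, p=154, q=29

154/29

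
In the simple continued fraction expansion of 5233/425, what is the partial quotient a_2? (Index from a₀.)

5233 = 12·425 + 133   →  a_0 = 12
425 = 3·133 + 26   →  a_1 = 3
133 = 5·26 + 3   →  a_2 = 5

5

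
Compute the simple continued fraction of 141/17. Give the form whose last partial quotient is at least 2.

141 = 8·17 + 5
17 = 3·5 + 2
5 = 2·2 + 1
2 = 2·1 + 0  (stop)
So 141/17 = [8; 3, 2, 2].

[8; 3, 2, 2]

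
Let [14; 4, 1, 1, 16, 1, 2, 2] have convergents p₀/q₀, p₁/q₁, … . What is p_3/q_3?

128/9

Using pₖ = aₖpₖ₋₁ + pₖ₋₂, qₖ = aₖqₖ₋₁ + qₖ₋₂ (with p₋₁=1, p₋₂=0, q₋₁=0, q₋₂=1):
  k=0: a=14, p=14, q=1
  k=1: a=4, p=57, q=4
  k=2: a=1, p=71, q=5
  k=3: a=1, p=128, q=9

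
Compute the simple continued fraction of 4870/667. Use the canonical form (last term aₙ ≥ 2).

4870 = 7×667 + 201
667 = 3×201 + 64
201 = 3×64 + 9
64 = 7×9 + 1
9 = 9×1 + 0  (stop)
So 4870/667 = [7; 3, 3, 7, 9].

[7; 3, 3, 7, 9]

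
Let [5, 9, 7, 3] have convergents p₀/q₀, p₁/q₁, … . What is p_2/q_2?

Using pₖ = aₖpₖ₋₁ + pₖ₋₂, qₖ = aₖqₖ₋₁ + qₖ₋₂ (with p₋₁=1, p₋₂=0, q₋₁=0, q₋₂=1):
  k=0: a=5, p=5, q=1
  k=1: a=9, p=46, q=9
  k=2: a=7, p=327, q=64

327/64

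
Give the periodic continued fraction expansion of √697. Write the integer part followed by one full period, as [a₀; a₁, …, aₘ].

a₀ = ⌊√697⌋ = 26.
With m₀=0, d₀=1 and mₖ₊₁ = dₖaₖ − mₖ, dₖ₊₁ = (n − mₖ₊₁²)/dₖ, aₖ₊₁ = ⌊(a₀+mₖ₊₁)/dₖ₊₁⌋:
  k=1: m=26, d=21, a=2
  k=2: m=16, d=21, a=2
  k=3: m=26, d=1, a=52
d=1 and a=2a₀=52 at k=3, so the next step gives (m, d) = (26, 21) again — its k=1 value — and the period has length 3.

[26; 2, 2, 52]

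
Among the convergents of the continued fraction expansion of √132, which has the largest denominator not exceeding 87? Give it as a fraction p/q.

√132 = [11; 2, 22, …] (period length 2).
Convergents:
  p_0/q_0 = 11/1
  p_1/q_1 = 23/2
  p_2/q_2 = 517/45
  p_3/q_3 = 1057/92
q_2 = 45 ≤ 87 < 92 = q_3, so the answer is 517/45.

517/45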